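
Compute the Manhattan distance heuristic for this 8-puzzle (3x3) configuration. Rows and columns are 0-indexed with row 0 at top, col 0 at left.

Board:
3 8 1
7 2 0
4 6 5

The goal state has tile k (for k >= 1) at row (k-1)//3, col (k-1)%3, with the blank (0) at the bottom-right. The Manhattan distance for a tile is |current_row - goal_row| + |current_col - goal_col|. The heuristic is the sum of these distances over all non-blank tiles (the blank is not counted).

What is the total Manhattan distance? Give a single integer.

Tile 3: at (0,0), goal (0,2), distance |0-0|+|0-2| = 2
Tile 8: at (0,1), goal (2,1), distance |0-2|+|1-1| = 2
Tile 1: at (0,2), goal (0,0), distance |0-0|+|2-0| = 2
Tile 7: at (1,0), goal (2,0), distance |1-2|+|0-0| = 1
Tile 2: at (1,1), goal (0,1), distance |1-0|+|1-1| = 1
Tile 4: at (2,0), goal (1,0), distance |2-1|+|0-0| = 1
Tile 6: at (2,1), goal (1,2), distance |2-1|+|1-2| = 2
Tile 5: at (2,2), goal (1,1), distance |2-1|+|2-1| = 2
Sum: 2 + 2 + 2 + 1 + 1 + 1 + 2 + 2 = 13

Answer: 13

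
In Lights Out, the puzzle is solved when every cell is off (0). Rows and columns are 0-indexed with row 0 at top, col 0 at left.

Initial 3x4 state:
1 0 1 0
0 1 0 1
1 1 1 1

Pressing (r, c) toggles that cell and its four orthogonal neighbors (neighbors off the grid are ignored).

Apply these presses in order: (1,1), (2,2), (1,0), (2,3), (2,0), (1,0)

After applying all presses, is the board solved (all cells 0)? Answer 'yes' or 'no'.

Answer: no

Derivation:
After press 1 at (1,1):
1 1 1 0
1 0 1 1
1 0 1 1

After press 2 at (2,2):
1 1 1 0
1 0 0 1
1 1 0 0

After press 3 at (1,0):
0 1 1 0
0 1 0 1
0 1 0 0

After press 4 at (2,3):
0 1 1 0
0 1 0 0
0 1 1 1

After press 5 at (2,0):
0 1 1 0
1 1 0 0
1 0 1 1

After press 6 at (1,0):
1 1 1 0
0 0 0 0
0 0 1 1

Lights still on: 5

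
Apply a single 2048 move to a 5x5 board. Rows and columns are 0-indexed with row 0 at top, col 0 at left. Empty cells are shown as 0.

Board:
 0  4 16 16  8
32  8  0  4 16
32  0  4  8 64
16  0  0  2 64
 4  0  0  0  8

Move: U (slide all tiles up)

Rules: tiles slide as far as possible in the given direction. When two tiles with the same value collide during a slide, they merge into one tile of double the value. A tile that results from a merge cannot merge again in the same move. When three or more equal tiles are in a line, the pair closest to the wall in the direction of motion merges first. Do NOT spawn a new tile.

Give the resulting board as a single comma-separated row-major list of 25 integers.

Answer: 64, 4, 16, 16, 8, 16, 8, 4, 4, 16, 4, 0, 0, 8, 128, 0, 0, 0, 2, 8, 0, 0, 0, 0, 0

Derivation:
Slide up:
col 0: [0, 32, 32, 16, 4] -> [64, 16, 4, 0, 0]
col 1: [4, 8, 0, 0, 0] -> [4, 8, 0, 0, 0]
col 2: [16, 0, 4, 0, 0] -> [16, 4, 0, 0, 0]
col 3: [16, 4, 8, 2, 0] -> [16, 4, 8, 2, 0]
col 4: [8, 16, 64, 64, 8] -> [8, 16, 128, 8, 0]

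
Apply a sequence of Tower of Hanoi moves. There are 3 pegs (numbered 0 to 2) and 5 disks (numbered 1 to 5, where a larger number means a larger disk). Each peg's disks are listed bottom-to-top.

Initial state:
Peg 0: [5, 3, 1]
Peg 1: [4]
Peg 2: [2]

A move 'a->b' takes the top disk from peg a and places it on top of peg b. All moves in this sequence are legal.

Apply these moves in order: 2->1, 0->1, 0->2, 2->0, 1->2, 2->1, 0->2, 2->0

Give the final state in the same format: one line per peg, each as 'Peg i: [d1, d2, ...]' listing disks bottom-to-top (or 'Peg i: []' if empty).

After move 1 (2->1):
Peg 0: [5, 3, 1]
Peg 1: [4, 2]
Peg 2: []

After move 2 (0->1):
Peg 0: [5, 3]
Peg 1: [4, 2, 1]
Peg 2: []

After move 3 (0->2):
Peg 0: [5]
Peg 1: [4, 2, 1]
Peg 2: [3]

After move 4 (2->0):
Peg 0: [5, 3]
Peg 1: [4, 2, 1]
Peg 2: []

After move 5 (1->2):
Peg 0: [5, 3]
Peg 1: [4, 2]
Peg 2: [1]

After move 6 (2->1):
Peg 0: [5, 3]
Peg 1: [4, 2, 1]
Peg 2: []

After move 7 (0->2):
Peg 0: [5]
Peg 1: [4, 2, 1]
Peg 2: [3]

After move 8 (2->0):
Peg 0: [5, 3]
Peg 1: [4, 2, 1]
Peg 2: []

Answer: Peg 0: [5, 3]
Peg 1: [4, 2, 1]
Peg 2: []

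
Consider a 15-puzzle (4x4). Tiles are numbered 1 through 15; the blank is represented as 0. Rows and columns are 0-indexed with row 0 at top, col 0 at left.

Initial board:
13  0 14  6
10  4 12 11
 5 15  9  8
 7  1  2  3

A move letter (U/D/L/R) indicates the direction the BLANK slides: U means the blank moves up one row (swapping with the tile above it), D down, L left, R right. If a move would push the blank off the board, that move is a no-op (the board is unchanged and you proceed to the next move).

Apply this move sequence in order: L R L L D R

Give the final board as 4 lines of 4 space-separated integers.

After move 1 (L):
 0 13 14  6
10  4 12 11
 5 15  9  8
 7  1  2  3

After move 2 (R):
13  0 14  6
10  4 12 11
 5 15  9  8
 7  1  2  3

After move 3 (L):
 0 13 14  6
10  4 12 11
 5 15  9  8
 7  1  2  3

After move 4 (L):
 0 13 14  6
10  4 12 11
 5 15  9  8
 7  1  2  3

After move 5 (D):
10 13 14  6
 0  4 12 11
 5 15  9  8
 7  1  2  3

After move 6 (R):
10 13 14  6
 4  0 12 11
 5 15  9  8
 7  1  2  3

Answer: 10 13 14  6
 4  0 12 11
 5 15  9  8
 7  1  2  3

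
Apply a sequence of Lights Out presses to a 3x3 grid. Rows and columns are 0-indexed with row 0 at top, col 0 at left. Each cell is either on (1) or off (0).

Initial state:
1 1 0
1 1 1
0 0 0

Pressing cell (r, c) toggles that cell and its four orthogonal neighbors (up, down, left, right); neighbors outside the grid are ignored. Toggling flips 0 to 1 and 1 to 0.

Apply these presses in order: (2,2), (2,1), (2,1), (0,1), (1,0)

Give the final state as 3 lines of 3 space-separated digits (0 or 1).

Answer: 1 0 1
0 1 0
1 1 1

Derivation:
After press 1 at (2,2):
1 1 0
1 1 0
0 1 1

After press 2 at (2,1):
1 1 0
1 0 0
1 0 0

After press 3 at (2,1):
1 1 0
1 1 0
0 1 1

After press 4 at (0,1):
0 0 1
1 0 0
0 1 1

After press 5 at (1,0):
1 0 1
0 1 0
1 1 1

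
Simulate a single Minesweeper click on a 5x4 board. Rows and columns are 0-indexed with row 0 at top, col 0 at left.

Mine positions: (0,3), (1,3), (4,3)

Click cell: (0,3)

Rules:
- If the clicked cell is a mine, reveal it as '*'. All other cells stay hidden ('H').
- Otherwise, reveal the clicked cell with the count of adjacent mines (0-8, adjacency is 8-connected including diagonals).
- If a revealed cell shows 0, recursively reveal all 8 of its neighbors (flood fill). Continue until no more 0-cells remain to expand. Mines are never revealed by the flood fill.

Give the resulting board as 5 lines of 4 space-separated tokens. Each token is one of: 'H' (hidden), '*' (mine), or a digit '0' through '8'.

H H H *
H H H H
H H H H
H H H H
H H H H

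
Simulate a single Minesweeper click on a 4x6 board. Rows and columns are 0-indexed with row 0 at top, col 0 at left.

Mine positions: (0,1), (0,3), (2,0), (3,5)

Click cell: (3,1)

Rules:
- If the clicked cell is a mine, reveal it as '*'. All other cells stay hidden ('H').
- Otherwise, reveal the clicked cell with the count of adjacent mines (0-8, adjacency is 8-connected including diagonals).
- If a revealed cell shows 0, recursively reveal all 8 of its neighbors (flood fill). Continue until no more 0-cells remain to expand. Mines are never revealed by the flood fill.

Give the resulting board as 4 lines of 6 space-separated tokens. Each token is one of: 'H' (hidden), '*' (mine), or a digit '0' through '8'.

H H H H H H
H H H H H H
H H H H H H
H 1 H H H H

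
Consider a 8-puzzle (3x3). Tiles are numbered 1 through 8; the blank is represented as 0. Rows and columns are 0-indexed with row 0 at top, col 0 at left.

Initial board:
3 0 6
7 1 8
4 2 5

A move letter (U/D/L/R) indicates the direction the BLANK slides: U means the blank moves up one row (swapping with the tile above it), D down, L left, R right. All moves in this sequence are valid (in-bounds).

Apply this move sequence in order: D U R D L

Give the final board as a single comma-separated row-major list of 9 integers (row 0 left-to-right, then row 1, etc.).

Answer: 3, 6, 8, 7, 0, 1, 4, 2, 5

Derivation:
After move 1 (D):
3 1 6
7 0 8
4 2 5

After move 2 (U):
3 0 6
7 1 8
4 2 5

After move 3 (R):
3 6 0
7 1 8
4 2 5

After move 4 (D):
3 6 8
7 1 0
4 2 5

After move 5 (L):
3 6 8
7 0 1
4 2 5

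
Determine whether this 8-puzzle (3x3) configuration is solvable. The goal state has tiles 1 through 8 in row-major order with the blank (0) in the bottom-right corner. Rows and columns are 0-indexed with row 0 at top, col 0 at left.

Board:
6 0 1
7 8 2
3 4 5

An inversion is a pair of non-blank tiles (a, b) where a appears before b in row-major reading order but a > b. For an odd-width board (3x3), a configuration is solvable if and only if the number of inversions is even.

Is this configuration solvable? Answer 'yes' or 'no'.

Answer: no

Derivation:
Inversions (pairs i<j in row-major order where tile[i] > tile[j] > 0): 13
13 is odd, so the puzzle is not solvable.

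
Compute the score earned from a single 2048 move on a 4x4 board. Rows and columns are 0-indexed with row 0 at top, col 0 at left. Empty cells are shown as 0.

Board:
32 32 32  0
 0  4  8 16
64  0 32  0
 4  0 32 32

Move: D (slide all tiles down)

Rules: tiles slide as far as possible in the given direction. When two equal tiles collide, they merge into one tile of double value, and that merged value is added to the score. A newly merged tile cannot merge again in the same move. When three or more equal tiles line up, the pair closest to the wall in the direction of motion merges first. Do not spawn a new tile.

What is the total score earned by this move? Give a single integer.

Slide down:
col 0: [32, 0, 64, 4] -> [0, 32, 64, 4]  score +0 (running 0)
col 1: [32, 4, 0, 0] -> [0, 0, 32, 4]  score +0 (running 0)
col 2: [32, 8, 32, 32] -> [0, 32, 8, 64]  score +64 (running 64)
col 3: [0, 16, 0, 32] -> [0, 0, 16, 32]  score +0 (running 64)
Board after move:
 0  0  0  0
32  0 32  0
64 32  8 16
 4  4 64 32

Answer: 64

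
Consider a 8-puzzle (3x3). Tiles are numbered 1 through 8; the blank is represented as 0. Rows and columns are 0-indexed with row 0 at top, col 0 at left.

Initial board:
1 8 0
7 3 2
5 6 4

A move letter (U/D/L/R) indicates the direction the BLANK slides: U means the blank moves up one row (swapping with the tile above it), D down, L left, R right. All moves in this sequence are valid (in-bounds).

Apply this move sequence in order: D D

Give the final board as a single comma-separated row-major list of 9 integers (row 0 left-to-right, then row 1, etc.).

After move 1 (D):
1 8 2
7 3 0
5 6 4

After move 2 (D):
1 8 2
7 3 4
5 6 0

Answer: 1, 8, 2, 7, 3, 4, 5, 6, 0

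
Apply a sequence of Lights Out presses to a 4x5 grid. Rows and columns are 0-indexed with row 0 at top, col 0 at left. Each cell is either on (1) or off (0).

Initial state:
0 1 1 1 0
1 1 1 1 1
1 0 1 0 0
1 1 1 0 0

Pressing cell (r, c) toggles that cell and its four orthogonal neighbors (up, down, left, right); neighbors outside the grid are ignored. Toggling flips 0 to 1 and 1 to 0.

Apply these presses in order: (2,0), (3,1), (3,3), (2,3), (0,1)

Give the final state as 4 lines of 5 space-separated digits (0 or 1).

Answer: 1 0 0 1 0
0 0 1 0 1
0 0 0 0 1
1 0 1 0 1

Derivation:
After press 1 at (2,0):
0 1 1 1 0
0 1 1 1 1
0 1 1 0 0
0 1 1 0 0

After press 2 at (3,1):
0 1 1 1 0
0 1 1 1 1
0 0 1 0 0
1 0 0 0 0

After press 3 at (3,3):
0 1 1 1 0
0 1 1 1 1
0 0 1 1 0
1 0 1 1 1

After press 4 at (2,3):
0 1 1 1 0
0 1 1 0 1
0 0 0 0 1
1 0 1 0 1

After press 5 at (0,1):
1 0 0 1 0
0 0 1 0 1
0 0 0 0 1
1 0 1 0 1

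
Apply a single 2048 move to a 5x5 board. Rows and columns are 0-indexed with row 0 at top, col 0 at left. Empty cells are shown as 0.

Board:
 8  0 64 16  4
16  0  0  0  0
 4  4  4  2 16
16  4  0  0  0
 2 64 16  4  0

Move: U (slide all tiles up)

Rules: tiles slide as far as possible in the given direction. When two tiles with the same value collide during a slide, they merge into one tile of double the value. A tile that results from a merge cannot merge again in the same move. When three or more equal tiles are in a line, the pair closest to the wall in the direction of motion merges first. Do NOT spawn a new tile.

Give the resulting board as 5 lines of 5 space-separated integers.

Answer:  8  8 64 16  4
16 64  4  2 16
 4  0 16  4  0
16  0  0  0  0
 2  0  0  0  0

Derivation:
Slide up:
col 0: [8, 16, 4, 16, 2] -> [8, 16, 4, 16, 2]
col 1: [0, 0, 4, 4, 64] -> [8, 64, 0, 0, 0]
col 2: [64, 0, 4, 0, 16] -> [64, 4, 16, 0, 0]
col 3: [16, 0, 2, 0, 4] -> [16, 2, 4, 0, 0]
col 4: [4, 0, 16, 0, 0] -> [4, 16, 0, 0, 0]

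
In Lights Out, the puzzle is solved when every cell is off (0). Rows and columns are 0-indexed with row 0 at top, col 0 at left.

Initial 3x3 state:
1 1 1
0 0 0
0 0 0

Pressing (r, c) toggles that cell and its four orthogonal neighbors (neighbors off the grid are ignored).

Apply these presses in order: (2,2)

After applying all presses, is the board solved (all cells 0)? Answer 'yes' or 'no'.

Answer: no

Derivation:
After press 1 at (2,2):
1 1 1
0 0 1
0 1 1

Lights still on: 6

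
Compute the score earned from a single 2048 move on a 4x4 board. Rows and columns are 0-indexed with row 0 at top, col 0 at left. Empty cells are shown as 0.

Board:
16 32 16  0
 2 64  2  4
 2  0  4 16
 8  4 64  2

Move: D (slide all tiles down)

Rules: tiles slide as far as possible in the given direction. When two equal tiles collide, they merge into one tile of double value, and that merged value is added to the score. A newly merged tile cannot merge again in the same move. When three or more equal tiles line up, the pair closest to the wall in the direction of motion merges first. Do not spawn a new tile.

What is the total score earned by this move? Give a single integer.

Slide down:
col 0: [16, 2, 2, 8] -> [0, 16, 4, 8]  score +4 (running 4)
col 1: [32, 64, 0, 4] -> [0, 32, 64, 4]  score +0 (running 4)
col 2: [16, 2, 4, 64] -> [16, 2, 4, 64]  score +0 (running 4)
col 3: [0, 4, 16, 2] -> [0, 4, 16, 2]  score +0 (running 4)
Board after move:
 0  0 16  0
16 32  2  4
 4 64  4 16
 8  4 64  2

Answer: 4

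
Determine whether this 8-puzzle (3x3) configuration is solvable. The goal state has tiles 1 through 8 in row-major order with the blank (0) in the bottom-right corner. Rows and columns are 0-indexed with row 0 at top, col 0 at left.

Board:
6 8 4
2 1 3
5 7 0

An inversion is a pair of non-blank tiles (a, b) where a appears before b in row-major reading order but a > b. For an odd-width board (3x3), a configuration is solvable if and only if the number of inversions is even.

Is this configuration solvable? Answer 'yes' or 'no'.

Answer: no

Derivation:
Inversions (pairs i<j in row-major order where tile[i] > tile[j] > 0): 15
15 is odd, so the puzzle is not solvable.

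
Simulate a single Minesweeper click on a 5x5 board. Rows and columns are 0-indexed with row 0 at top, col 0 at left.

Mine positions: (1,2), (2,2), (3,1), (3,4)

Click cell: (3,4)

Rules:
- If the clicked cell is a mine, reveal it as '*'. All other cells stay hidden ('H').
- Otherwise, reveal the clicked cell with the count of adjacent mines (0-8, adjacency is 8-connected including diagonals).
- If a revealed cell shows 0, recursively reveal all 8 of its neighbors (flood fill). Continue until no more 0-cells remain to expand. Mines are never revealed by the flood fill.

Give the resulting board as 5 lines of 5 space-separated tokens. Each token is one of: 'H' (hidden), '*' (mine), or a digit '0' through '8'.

H H H H H
H H H H H
H H H H H
H H H H *
H H H H H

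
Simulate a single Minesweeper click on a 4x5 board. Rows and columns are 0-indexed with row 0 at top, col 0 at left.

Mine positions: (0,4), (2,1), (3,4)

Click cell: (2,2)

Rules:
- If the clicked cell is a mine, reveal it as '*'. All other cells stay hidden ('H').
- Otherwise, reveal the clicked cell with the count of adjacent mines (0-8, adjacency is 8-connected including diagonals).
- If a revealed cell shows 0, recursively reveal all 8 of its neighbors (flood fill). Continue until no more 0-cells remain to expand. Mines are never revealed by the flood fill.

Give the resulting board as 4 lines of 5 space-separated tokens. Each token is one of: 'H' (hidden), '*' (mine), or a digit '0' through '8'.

H H H H H
H H H H H
H H 1 H H
H H H H H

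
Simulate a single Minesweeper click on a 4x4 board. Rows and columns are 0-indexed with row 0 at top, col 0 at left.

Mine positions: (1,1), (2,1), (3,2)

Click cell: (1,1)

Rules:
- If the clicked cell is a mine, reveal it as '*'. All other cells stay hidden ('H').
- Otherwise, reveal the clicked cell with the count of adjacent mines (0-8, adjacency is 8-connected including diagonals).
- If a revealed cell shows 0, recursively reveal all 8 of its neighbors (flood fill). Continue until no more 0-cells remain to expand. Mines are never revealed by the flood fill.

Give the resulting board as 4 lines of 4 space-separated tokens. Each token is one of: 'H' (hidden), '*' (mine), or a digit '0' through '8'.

H H H H
H * H H
H H H H
H H H H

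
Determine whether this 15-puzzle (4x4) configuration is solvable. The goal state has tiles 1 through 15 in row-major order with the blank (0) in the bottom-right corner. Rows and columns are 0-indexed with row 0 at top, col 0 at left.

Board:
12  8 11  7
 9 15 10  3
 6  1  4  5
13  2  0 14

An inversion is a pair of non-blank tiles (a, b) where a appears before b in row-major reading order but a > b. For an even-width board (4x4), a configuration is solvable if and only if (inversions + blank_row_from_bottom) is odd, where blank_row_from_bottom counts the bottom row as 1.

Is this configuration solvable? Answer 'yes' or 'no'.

Inversions: 63
Blank is in row 3 (0-indexed from top), which is row 1 counting from the bottom (bottom = 1).
63 + 1 = 64, which is even, so the puzzle is not solvable.

Answer: no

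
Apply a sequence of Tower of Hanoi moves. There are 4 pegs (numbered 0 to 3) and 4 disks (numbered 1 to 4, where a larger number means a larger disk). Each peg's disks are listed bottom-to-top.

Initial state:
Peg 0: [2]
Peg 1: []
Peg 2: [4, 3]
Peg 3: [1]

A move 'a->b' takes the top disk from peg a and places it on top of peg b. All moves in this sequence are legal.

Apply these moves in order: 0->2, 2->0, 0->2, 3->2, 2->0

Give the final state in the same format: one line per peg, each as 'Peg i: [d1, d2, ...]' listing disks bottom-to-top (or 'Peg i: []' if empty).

After move 1 (0->2):
Peg 0: []
Peg 1: []
Peg 2: [4, 3, 2]
Peg 3: [1]

After move 2 (2->0):
Peg 0: [2]
Peg 1: []
Peg 2: [4, 3]
Peg 3: [1]

After move 3 (0->2):
Peg 0: []
Peg 1: []
Peg 2: [4, 3, 2]
Peg 3: [1]

After move 4 (3->2):
Peg 0: []
Peg 1: []
Peg 2: [4, 3, 2, 1]
Peg 3: []

After move 5 (2->0):
Peg 0: [1]
Peg 1: []
Peg 2: [4, 3, 2]
Peg 3: []

Answer: Peg 0: [1]
Peg 1: []
Peg 2: [4, 3, 2]
Peg 3: []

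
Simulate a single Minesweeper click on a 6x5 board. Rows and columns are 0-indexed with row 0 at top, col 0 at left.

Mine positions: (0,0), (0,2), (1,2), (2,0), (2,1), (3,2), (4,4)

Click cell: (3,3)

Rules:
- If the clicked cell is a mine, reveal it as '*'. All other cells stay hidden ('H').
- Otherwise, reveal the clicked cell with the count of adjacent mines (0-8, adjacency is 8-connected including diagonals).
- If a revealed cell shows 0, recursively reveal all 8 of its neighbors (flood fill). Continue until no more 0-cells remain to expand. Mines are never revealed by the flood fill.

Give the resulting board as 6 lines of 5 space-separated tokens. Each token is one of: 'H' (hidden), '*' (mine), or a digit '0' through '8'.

H H H H H
H H H H H
H H H H H
H H H 2 H
H H H H H
H H H H H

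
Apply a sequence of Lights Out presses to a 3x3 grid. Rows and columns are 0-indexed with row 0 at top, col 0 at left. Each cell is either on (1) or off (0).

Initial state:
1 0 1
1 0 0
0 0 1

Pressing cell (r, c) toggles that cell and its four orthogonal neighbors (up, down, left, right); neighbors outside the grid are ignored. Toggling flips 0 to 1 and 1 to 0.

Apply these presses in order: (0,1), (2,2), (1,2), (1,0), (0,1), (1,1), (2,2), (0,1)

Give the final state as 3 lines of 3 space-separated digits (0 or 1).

After press 1 at (0,1):
0 1 0
1 1 0
0 0 1

After press 2 at (2,2):
0 1 0
1 1 1
0 1 0

After press 3 at (1,2):
0 1 1
1 0 0
0 1 1

After press 4 at (1,0):
1 1 1
0 1 0
1 1 1

After press 5 at (0,1):
0 0 0
0 0 0
1 1 1

After press 6 at (1,1):
0 1 0
1 1 1
1 0 1

After press 7 at (2,2):
0 1 0
1 1 0
1 1 0

After press 8 at (0,1):
1 0 1
1 0 0
1 1 0

Answer: 1 0 1
1 0 0
1 1 0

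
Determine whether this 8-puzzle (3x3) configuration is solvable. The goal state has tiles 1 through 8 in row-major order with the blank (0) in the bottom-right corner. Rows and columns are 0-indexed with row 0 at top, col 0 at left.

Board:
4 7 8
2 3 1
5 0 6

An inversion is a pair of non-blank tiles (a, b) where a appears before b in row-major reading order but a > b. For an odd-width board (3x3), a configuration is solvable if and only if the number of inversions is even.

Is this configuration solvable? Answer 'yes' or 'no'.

Inversions (pairs i<j in row-major order where tile[i] > tile[j] > 0): 15
15 is odd, so the puzzle is not solvable.

Answer: no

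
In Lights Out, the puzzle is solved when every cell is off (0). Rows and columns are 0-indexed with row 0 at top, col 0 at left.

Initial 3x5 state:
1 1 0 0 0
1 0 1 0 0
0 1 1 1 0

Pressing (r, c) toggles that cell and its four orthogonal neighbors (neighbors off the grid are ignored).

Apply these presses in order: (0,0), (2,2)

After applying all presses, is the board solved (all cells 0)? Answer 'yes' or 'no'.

After press 1 at (0,0):
0 0 0 0 0
0 0 1 0 0
0 1 1 1 0

After press 2 at (2,2):
0 0 0 0 0
0 0 0 0 0
0 0 0 0 0

Lights still on: 0

Answer: yes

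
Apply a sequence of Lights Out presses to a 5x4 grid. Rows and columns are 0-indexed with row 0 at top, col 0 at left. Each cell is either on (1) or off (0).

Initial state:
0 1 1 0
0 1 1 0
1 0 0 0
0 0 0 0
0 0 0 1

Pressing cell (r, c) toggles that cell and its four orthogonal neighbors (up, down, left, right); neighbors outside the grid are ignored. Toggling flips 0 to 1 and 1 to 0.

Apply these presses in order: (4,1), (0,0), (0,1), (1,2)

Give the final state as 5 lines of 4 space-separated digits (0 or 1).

Answer: 0 1 1 0
1 1 0 1
1 0 1 0
0 1 0 0
1 1 1 1

Derivation:
After press 1 at (4,1):
0 1 1 0
0 1 1 0
1 0 0 0
0 1 0 0
1 1 1 1

After press 2 at (0,0):
1 0 1 0
1 1 1 0
1 0 0 0
0 1 0 0
1 1 1 1

After press 3 at (0,1):
0 1 0 0
1 0 1 0
1 0 0 0
0 1 0 0
1 1 1 1

After press 4 at (1,2):
0 1 1 0
1 1 0 1
1 0 1 0
0 1 0 0
1 1 1 1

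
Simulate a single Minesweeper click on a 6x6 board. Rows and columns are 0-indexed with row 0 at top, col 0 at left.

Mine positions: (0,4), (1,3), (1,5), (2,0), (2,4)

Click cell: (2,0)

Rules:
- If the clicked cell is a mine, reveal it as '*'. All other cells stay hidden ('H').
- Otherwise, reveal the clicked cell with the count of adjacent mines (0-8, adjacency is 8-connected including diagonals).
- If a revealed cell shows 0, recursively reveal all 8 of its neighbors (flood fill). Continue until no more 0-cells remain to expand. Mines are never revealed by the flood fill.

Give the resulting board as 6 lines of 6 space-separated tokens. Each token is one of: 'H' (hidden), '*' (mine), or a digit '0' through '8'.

H H H H H H
H H H H H H
* H H H H H
H H H H H H
H H H H H H
H H H H H H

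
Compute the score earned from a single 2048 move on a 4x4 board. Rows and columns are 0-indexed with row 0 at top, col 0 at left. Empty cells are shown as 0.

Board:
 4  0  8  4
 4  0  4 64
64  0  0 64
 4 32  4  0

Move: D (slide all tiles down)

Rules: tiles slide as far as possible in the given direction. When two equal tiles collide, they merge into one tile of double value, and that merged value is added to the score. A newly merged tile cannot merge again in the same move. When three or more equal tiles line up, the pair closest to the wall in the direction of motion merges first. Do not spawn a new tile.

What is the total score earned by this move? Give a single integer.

Slide down:
col 0: [4, 4, 64, 4] -> [0, 8, 64, 4]  score +8 (running 8)
col 1: [0, 0, 0, 32] -> [0, 0, 0, 32]  score +0 (running 8)
col 2: [8, 4, 0, 4] -> [0, 0, 8, 8]  score +8 (running 16)
col 3: [4, 64, 64, 0] -> [0, 0, 4, 128]  score +128 (running 144)
Board after move:
  0   0   0   0
  8   0   0   0
 64   0   8   4
  4  32   8 128

Answer: 144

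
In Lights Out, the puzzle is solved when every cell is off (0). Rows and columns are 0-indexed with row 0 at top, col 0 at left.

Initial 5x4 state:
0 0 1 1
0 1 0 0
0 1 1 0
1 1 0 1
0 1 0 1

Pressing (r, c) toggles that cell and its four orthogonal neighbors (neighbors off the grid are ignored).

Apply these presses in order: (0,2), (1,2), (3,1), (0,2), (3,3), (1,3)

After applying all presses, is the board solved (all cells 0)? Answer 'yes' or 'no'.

Answer: yes

Derivation:
After press 1 at (0,2):
0 1 0 0
0 1 1 0
0 1 1 0
1 1 0 1
0 1 0 1

After press 2 at (1,2):
0 1 1 0
0 0 0 1
0 1 0 0
1 1 0 1
0 1 0 1

After press 3 at (3,1):
0 1 1 0
0 0 0 1
0 0 0 0
0 0 1 1
0 0 0 1

After press 4 at (0,2):
0 0 0 1
0 0 1 1
0 0 0 0
0 0 1 1
0 0 0 1

After press 5 at (3,3):
0 0 0 1
0 0 1 1
0 0 0 1
0 0 0 0
0 0 0 0

After press 6 at (1,3):
0 0 0 0
0 0 0 0
0 0 0 0
0 0 0 0
0 0 0 0

Lights still on: 0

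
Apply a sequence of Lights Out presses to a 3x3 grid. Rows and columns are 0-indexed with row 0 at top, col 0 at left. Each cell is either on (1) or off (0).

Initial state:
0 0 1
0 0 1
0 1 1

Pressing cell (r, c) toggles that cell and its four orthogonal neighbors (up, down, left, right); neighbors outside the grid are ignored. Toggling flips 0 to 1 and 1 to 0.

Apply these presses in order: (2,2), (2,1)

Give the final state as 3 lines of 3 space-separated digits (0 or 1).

After press 1 at (2,2):
0 0 1
0 0 0
0 0 0

After press 2 at (2,1):
0 0 1
0 1 0
1 1 1

Answer: 0 0 1
0 1 0
1 1 1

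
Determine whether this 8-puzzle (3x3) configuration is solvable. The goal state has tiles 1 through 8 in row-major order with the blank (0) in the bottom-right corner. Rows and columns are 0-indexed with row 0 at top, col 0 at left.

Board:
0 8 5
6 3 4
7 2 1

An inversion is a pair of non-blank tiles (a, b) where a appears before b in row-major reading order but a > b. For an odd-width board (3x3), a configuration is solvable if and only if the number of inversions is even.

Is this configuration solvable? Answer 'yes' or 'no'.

Inversions (pairs i<j in row-major order where tile[i] > tile[j] > 0): 22
22 is even, so the puzzle is solvable.

Answer: yes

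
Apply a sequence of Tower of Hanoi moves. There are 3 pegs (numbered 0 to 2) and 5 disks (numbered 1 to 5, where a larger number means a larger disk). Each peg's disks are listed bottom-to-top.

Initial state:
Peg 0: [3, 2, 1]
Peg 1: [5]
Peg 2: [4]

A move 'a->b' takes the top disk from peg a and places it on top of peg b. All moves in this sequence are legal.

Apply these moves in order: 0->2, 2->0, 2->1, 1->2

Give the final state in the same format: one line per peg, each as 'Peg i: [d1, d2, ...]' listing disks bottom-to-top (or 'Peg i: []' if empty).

After move 1 (0->2):
Peg 0: [3, 2]
Peg 1: [5]
Peg 2: [4, 1]

After move 2 (2->0):
Peg 0: [3, 2, 1]
Peg 1: [5]
Peg 2: [4]

After move 3 (2->1):
Peg 0: [3, 2, 1]
Peg 1: [5, 4]
Peg 2: []

After move 4 (1->2):
Peg 0: [3, 2, 1]
Peg 1: [5]
Peg 2: [4]

Answer: Peg 0: [3, 2, 1]
Peg 1: [5]
Peg 2: [4]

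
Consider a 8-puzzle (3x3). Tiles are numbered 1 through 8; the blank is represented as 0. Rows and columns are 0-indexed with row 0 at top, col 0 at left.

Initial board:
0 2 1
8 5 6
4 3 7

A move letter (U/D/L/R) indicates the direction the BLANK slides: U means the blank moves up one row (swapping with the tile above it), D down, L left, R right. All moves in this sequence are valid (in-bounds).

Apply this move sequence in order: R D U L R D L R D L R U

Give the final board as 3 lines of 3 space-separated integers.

After move 1 (R):
2 0 1
8 5 6
4 3 7

After move 2 (D):
2 5 1
8 0 6
4 3 7

After move 3 (U):
2 0 1
8 5 6
4 3 7

After move 4 (L):
0 2 1
8 5 6
4 3 7

After move 5 (R):
2 0 1
8 5 6
4 3 7

After move 6 (D):
2 5 1
8 0 6
4 3 7

After move 7 (L):
2 5 1
0 8 6
4 3 7

After move 8 (R):
2 5 1
8 0 6
4 3 7

After move 9 (D):
2 5 1
8 3 6
4 0 7

After move 10 (L):
2 5 1
8 3 6
0 4 7

After move 11 (R):
2 5 1
8 3 6
4 0 7

After move 12 (U):
2 5 1
8 0 6
4 3 7

Answer: 2 5 1
8 0 6
4 3 7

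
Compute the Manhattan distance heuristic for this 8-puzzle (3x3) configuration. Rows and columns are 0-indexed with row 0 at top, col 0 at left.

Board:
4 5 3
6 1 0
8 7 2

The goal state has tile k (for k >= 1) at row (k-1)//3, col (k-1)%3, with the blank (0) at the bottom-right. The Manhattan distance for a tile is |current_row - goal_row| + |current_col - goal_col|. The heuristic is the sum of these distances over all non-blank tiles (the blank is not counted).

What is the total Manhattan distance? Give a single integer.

Answer: 11

Derivation:
Tile 4: at (0,0), goal (1,0), distance |0-1|+|0-0| = 1
Tile 5: at (0,1), goal (1,1), distance |0-1|+|1-1| = 1
Tile 3: at (0,2), goal (0,2), distance |0-0|+|2-2| = 0
Tile 6: at (1,0), goal (1,2), distance |1-1|+|0-2| = 2
Tile 1: at (1,1), goal (0,0), distance |1-0|+|1-0| = 2
Tile 8: at (2,0), goal (2,1), distance |2-2|+|0-1| = 1
Tile 7: at (2,1), goal (2,0), distance |2-2|+|1-0| = 1
Tile 2: at (2,2), goal (0,1), distance |2-0|+|2-1| = 3
Sum: 1 + 1 + 0 + 2 + 2 + 1 + 1 + 3 = 11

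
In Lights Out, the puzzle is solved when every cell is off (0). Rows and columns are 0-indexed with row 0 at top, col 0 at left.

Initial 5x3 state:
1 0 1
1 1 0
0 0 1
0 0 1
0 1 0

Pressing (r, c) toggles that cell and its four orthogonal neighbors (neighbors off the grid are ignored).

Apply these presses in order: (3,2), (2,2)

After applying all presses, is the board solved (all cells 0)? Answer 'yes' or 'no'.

Answer: no

Derivation:
After press 1 at (3,2):
1 0 1
1 1 0
0 0 0
0 1 0
0 1 1

After press 2 at (2,2):
1 0 1
1 1 1
0 1 1
0 1 1
0 1 1

Lights still on: 11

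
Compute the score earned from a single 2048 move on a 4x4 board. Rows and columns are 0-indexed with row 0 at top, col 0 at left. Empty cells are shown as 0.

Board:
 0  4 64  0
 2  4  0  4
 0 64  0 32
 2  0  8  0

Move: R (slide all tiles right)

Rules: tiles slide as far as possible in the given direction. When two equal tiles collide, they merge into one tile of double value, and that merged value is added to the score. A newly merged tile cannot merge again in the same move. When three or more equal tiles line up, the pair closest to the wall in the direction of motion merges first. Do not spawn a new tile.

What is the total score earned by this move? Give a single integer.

Slide right:
row 0: [0, 4, 64, 0] -> [0, 0, 4, 64]  score +0 (running 0)
row 1: [2, 4, 0, 4] -> [0, 0, 2, 8]  score +8 (running 8)
row 2: [0, 64, 0, 32] -> [0, 0, 64, 32]  score +0 (running 8)
row 3: [2, 0, 8, 0] -> [0, 0, 2, 8]  score +0 (running 8)
Board after move:
 0  0  4 64
 0  0  2  8
 0  0 64 32
 0  0  2  8

Answer: 8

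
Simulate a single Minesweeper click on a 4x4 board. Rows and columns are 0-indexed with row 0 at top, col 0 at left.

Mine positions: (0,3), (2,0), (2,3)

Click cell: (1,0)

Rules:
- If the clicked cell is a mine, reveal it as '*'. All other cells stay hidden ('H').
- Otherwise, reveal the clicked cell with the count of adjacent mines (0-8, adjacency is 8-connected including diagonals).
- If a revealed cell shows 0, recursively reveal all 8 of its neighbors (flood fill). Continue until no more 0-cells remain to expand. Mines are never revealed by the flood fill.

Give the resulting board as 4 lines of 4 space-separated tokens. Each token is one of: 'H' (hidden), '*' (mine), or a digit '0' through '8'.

H H H H
1 H H H
H H H H
H H H H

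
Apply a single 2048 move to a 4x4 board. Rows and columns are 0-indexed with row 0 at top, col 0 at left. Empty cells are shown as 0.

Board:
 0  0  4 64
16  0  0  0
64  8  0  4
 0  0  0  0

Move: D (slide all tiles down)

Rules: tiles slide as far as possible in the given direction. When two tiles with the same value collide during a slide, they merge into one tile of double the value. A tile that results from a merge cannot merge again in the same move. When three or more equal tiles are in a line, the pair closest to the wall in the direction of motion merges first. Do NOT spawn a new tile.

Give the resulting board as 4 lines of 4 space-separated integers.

Slide down:
col 0: [0, 16, 64, 0] -> [0, 0, 16, 64]
col 1: [0, 0, 8, 0] -> [0, 0, 0, 8]
col 2: [4, 0, 0, 0] -> [0, 0, 0, 4]
col 3: [64, 0, 4, 0] -> [0, 0, 64, 4]

Answer:  0  0  0  0
 0  0  0  0
16  0  0 64
64  8  4  4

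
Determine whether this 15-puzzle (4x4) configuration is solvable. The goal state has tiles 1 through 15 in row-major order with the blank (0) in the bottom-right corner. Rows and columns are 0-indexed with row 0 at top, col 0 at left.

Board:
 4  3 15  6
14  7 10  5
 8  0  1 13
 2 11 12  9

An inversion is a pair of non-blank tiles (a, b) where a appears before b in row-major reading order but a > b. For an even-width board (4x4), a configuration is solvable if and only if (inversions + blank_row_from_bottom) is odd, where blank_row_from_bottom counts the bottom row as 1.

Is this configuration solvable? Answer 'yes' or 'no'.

Inversions: 48
Blank is in row 2 (0-indexed from top), which is row 2 counting from the bottom (bottom = 1).
48 + 2 = 50, which is even, so the puzzle is not solvable.

Answer: no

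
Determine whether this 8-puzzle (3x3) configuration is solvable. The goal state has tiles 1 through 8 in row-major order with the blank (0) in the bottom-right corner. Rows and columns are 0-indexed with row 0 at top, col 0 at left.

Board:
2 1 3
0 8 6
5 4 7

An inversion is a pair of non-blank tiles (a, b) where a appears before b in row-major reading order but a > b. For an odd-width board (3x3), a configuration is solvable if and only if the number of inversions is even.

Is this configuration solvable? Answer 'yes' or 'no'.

Answer: yes

Derivation:
Inversions (pairs i<j in row-major order where tile[i] > tile[j] > 0): 8
8 is even, so the puzzle is solvable.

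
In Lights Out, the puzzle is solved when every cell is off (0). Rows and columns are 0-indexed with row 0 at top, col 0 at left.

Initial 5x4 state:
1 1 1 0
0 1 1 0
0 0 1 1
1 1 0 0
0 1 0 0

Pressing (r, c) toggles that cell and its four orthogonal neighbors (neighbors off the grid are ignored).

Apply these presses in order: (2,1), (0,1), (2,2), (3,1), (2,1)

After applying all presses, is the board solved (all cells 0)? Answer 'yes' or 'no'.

Answer: yes

Derivation:
After press 1 at (2,1):
1 1 1 0
0 0 1 0
1 1 0 1
1 0 0 0
0 1 0 0

After press 2 at (0,1):
0 0 0 0
0 1 1 0
1 1 0 1
1 0 0 0
0 1 0 0

After press 3 at (2,2):
0 0 0 0
0 1 0 0
1 0 1 0
1 0 1 0
0 1 0 0

After press 4 at (3,1):
0 0 0 0
0 1 0 0
1 1 1 0
0 1 0 0
0 0 0 0

After press 5 at (2,1):
0 0 0 0
0 0 0 0
0 0 0 0
0 0 0 0
0 0 0 0

Lights still on: 0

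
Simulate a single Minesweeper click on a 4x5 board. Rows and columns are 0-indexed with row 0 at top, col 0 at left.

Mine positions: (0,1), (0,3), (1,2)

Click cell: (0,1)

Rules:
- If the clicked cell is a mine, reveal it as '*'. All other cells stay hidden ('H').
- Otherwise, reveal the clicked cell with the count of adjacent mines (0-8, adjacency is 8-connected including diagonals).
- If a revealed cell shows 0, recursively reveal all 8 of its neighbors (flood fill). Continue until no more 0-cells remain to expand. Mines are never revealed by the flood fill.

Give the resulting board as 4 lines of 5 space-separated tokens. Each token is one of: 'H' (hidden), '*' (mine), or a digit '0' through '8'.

H * H H H
H H H H H
H H H H H
H H H H H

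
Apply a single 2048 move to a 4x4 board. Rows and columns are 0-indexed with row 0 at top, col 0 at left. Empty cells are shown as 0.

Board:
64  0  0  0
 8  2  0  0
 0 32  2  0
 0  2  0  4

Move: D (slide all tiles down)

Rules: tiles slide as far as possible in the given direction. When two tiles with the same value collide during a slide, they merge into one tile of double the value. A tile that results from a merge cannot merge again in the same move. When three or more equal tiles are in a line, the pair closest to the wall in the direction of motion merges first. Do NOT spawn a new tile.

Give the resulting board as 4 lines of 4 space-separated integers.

Answer:  0  0  0  0
 0  2  0  0
64 32  0  0
 8  2  2  4

Derivation:
Slide down:
col 0: [64, 8, 0, 0] -> [0, 0, 64, 8]
col 1: [0, 2, 32, 2] -> [0, 2, 32, 2]
col 2: [0, 0, 2, 0] -> [0, 0, 0, 2]
col 3: [0, 0, 0, 4] -> [0, 0, 0, 4]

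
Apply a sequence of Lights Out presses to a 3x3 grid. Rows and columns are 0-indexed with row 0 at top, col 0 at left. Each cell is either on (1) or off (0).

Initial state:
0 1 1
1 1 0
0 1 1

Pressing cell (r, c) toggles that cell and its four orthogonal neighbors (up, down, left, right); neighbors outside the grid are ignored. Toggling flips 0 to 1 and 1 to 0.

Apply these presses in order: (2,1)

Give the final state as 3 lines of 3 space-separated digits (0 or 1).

Answer: 0 1 1
1 0 0
1 0 0

Derivation:
After press 1 at (2,1):
0 1 1
1 0 0
1 0 0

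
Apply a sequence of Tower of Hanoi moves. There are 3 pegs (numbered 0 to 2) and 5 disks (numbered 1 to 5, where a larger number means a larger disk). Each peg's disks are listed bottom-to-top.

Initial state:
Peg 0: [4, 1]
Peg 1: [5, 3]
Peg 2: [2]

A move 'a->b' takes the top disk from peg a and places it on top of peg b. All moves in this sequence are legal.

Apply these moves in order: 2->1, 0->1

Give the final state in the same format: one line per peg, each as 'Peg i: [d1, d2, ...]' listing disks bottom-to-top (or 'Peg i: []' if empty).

After move 1 (2->1):
Peg 0: [4, 1]
Peg 1: [5, 3, 2]
Peg 2: []

After move 2 (0->1):
Peg 0: [4]
Peg 1: [5, 3, 2, 1]
Peg 2: []

Answer: Peg 0: [4]
Peg 1: [5, 3, 2, 1]
Peg 2: []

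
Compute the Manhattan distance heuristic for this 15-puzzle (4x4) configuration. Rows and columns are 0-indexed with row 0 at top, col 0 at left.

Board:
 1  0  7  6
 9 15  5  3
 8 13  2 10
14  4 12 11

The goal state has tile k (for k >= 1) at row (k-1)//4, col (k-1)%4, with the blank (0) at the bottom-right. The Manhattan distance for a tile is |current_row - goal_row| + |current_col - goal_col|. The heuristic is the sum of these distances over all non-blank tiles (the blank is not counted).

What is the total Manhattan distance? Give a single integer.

Answer: 33

Derivation:
Tile 1: at (0,0), goal (0,0), distance |0-0|+|0-0| = 0
Tile 7: at (0,2), goal (1,2), distance |0-1|+|2-2| = 1
Tile 6: at (0,3), goal (1,1), distance |0-1|+|3-1| = 3
Tile 9: at (1,0), goal (2,0), distance |1-2|+|0-0| = 1
Tile 15: at (1,1), goal (3,2), distance |1-3|+|1-2| = 3
Tile 5: at (1,2), goal (1,0), distance |1-1|+|2-0| = 2
Tile 3: at (1,3), goal (0,2), distance |1-0|+|3-2| = 2
Tile 8: at (2,0), goal (1,3), distance |2-1|+|0-3| = 4
Tile 13: at (2,1), goal (3,0), distance |2-3|+|1-0| = 2
Tile 2: at (2,2), goal (0,1), distance |2-0|+|2-1| = 3
Tile 10: at (2,3), goal (2,1), distance |2-2|+|3-1| = 2
Tile 14: at (3,0), goal (3,1), distance |3-3|+|0-1| = 1
Tile 4: at (3,1), goal (0,3), distance |3-0|+|1-3| = 5
Tile 12: at (3,2), goal (2,3), distance |3-2|+|2-3| = 2
Tile 11: at (3,3), goal (2,2), distance |3-2|+|3-2| = 2
Sum: 0 + 1 + 3 + 1 + 3 + 2 + 2 + 4 + 2 + 3 + 2 + 1 + 5 + 2 + 2 = 33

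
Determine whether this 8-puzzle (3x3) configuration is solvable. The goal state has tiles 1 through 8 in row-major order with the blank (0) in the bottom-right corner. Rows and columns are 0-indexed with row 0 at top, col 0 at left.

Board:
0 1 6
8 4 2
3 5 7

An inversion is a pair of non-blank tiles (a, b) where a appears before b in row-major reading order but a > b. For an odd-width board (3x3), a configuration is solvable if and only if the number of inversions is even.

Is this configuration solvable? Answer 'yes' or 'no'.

Inversions (pairs i<j in row-major order where tile[i] > tile[j] > 0): 11
11 is odd, so the puzzle is not solvable.

Answer: no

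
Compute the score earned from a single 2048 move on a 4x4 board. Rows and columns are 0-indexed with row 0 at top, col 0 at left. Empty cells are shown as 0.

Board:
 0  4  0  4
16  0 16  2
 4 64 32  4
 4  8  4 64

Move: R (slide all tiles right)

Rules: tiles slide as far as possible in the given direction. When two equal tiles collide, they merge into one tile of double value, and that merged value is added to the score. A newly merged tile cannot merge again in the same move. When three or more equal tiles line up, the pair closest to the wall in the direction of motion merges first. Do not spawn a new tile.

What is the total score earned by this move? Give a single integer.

Slide right:
row 0: [0, 4, 0, 4] -> [0, 0, 0, 8]  score +8 (running 8)
row 1: [16, 0, 16, 2] -> [0, 0, 32, 2]  score +32 (running 40)
row 2: [4, 64, 32, 4] -> [4, 64, 32, 4]  score +0 (running 40)
row 3: [4, 8, 4, 64] -> [4, 8, 4, 64]  score +0 (running 40)
Board after move:
 0  0  0  8
 0  0 32  2
 4 64 32  4
 4  8  4 64

Answer: 40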